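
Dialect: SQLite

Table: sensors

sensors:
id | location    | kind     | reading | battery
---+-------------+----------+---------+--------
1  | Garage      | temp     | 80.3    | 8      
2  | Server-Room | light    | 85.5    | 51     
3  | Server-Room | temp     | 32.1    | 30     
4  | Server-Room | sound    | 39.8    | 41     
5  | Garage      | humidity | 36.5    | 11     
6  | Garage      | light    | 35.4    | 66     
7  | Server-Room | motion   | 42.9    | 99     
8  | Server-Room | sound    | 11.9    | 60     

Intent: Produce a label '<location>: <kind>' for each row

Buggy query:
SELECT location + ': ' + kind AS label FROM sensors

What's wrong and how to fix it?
Bug: '+' is numeric addition; on text columns SQLite converts them to 0 instead of concatenating

Fix: Use the || operator for string concatenation

Corrected query:
SELECT location || ': ' || kind AS label FROM sensors

Result:
label              
-------------------
Garage: temp       
Server-Room: light 
Server-Room: temp  
Server-Room: sound 
Garage: humidity   
Garage: light      
Server-Room: motion
Server-Room: sound 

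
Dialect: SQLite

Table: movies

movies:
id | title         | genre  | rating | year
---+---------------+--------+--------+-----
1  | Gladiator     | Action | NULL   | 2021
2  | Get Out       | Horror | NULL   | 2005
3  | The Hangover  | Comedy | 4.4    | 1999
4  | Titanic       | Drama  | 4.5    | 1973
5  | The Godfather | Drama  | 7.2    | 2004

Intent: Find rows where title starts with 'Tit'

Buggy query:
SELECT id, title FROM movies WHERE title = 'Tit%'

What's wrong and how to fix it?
Bug: Wildcards only work with LIKE; '=' treats '%' as a literal character

Fix: Replace '=' with LIKE so 'Tit%' is treated as a pattern

Corrected query:
SELECT id, title FROM movies WHERE title LIKE 'Tit%'

Result:
id | title  
---+--------
4  | Titanic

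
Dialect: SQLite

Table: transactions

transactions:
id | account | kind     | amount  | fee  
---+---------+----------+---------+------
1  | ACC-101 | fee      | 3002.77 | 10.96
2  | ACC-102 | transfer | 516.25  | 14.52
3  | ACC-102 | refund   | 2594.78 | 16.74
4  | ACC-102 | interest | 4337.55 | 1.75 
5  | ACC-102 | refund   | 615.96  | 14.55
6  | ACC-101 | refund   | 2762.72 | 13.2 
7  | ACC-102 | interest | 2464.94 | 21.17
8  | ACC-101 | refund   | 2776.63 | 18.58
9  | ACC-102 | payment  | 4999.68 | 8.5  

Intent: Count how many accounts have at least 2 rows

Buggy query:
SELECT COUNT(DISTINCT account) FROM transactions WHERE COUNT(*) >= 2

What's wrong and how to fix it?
Bug: WHERE filters individual rows, not groups, so a group-level COUNT is invalid there

Fix: Group first with HAVING COUNT(*) >= 2, then COUNT the resulting groups

Corrected query:
SELECT COUNT(*) FROM (SELECT account FROM transactions GROUP BY account HAVING COUNT(*) >= 2)

Result:
COUNT(*)
--------
2       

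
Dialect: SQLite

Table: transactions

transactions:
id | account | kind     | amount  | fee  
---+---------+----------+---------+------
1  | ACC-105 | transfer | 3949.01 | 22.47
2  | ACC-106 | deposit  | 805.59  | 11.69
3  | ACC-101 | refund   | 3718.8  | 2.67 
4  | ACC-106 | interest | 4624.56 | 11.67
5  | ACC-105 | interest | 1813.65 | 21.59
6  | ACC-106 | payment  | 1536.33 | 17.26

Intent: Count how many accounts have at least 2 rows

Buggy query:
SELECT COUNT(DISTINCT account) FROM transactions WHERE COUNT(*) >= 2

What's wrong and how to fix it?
Bug: COUNT(*) cannot appear in WHERE; the per-group count doesn't exist yet

Fix: Group first with HAVING COUNT(*) >= 2, then COUNT the resulting groups

Corrected query:
SELECT COUNT(*) FROM (SELECT account FROM transactions GROUP BY account HAVING COUNT(*) >= 2)

Result:
COUNT(*)
--------
2       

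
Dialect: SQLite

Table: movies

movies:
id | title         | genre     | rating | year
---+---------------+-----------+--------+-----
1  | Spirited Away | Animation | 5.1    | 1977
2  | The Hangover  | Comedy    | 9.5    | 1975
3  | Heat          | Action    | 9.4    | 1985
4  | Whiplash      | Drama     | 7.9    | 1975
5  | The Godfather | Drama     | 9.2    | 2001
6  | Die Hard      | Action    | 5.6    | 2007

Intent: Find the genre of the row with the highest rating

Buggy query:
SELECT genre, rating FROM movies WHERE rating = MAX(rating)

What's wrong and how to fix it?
Bug: MAX(rating) is an aggregate and cannot be used directly in WHERE

Fix: Wrap MAX in a scalar subquery so WHERE compares against a single value

Corrected query:
SELECT genre, rating FROM movies WHERE rating = (SELECT MAX(rating) FROM movies)

Result:
genre  | rating
-------+-------
Comedy | 9.5   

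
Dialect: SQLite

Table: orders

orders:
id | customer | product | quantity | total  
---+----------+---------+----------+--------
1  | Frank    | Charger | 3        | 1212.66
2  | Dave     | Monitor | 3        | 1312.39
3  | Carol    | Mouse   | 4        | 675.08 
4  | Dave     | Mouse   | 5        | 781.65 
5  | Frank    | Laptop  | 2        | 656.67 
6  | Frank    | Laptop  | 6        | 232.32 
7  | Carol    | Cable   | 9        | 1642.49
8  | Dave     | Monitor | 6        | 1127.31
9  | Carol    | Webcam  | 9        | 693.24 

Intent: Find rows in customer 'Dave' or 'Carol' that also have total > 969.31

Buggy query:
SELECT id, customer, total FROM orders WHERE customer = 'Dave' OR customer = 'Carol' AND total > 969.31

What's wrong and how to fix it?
Bug: AND binds tighter than OR, so this parses as customer = 'Dave' OR (customer = 'Carol' AND total > 969.31)

Fix: Add parentheses around the OR so the AND applies to both alternatives

Corrected query:
SELECT id, customer, total FROM orders WHERE (customer = 'Dave' OR customer = 'Carol') AND total > 969.31

Result:
id | customer | total  
---+----------+--------
2  | Dave     | 1312.39
7  | Carol    | 1642.49
8  | Dave     | 1127.31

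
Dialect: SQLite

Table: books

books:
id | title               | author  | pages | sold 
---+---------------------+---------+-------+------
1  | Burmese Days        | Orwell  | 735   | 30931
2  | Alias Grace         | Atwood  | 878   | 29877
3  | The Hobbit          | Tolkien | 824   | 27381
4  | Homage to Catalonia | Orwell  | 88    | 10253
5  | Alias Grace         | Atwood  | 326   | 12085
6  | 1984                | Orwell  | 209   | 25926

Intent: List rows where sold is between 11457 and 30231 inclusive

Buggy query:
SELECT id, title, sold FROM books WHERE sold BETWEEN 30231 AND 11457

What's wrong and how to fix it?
Bug: The bounds are reversed; BETWEEN a AND b requires a <= b to match anything

Fix: Write BETWEEN 11457 AND 30231

Corrected query:
SELECT id, title, sold FROM books WHERE sold BETWEEN 11457 AND 30231

Result:
id | title       | sold 
---+-------------+------
2  | Alias Grace | 29877
3  | The Hobbit  | 27381
5  | Alias Grace | 12085
6  | 1984        | 25926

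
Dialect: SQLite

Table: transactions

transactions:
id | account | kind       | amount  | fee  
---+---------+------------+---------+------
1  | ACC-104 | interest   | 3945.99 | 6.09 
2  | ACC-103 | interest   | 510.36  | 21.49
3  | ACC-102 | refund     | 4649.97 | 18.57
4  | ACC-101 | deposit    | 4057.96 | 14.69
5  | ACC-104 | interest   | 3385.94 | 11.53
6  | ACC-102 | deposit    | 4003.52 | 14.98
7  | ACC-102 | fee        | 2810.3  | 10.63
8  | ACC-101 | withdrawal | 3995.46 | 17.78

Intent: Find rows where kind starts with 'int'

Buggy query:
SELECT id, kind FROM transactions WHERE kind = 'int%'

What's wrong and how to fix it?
Bug: '=' compares the literal string including the % character; pattern matching needs LIKE

Fix: Use LIKE for wildcard pattern matching

Corrected query:
SELECT id, kind FROM transactions WHERE kind LIKE 'int%'

Result:
id | kind    
---+---------
1  | interest
2  | interest
5  | interest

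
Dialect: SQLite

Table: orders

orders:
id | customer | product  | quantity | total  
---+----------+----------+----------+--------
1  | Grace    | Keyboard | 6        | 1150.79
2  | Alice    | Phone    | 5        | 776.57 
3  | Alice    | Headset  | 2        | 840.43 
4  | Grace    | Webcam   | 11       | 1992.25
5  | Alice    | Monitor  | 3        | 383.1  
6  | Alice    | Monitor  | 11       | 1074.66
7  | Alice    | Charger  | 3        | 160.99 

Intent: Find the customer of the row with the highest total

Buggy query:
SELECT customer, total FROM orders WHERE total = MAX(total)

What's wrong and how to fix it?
Bug: WHERE is evaluated per row; an aggregate over the whole table isn't defined there

Fix: Use a subquery: WHERE total = (SELECT MAX(total) FROM orders)

Corrected query:
SELECT customer, total FROM orders WHERE total = (SELECT MAX(total) FROM orders)

Result:
customer | total  
---------+--------
Grace    | 1992.25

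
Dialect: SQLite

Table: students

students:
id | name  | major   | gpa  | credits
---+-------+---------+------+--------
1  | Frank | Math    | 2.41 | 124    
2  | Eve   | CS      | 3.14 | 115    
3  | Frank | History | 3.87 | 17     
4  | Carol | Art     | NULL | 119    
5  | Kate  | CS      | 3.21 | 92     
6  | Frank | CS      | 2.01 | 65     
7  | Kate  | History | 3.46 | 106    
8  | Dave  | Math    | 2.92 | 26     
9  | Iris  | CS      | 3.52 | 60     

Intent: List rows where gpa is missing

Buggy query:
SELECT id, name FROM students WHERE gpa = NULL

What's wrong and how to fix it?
Bug: Comparing to NULL with '=' never matches; NULL = NULL is unknown, not true

Fix: Replace '= NULL' with 'IS NULL'

Corrected query:
SELECT id, name FROM students WHERE gpa IS NULL

Result:
id | name 
---+------
4  | Carol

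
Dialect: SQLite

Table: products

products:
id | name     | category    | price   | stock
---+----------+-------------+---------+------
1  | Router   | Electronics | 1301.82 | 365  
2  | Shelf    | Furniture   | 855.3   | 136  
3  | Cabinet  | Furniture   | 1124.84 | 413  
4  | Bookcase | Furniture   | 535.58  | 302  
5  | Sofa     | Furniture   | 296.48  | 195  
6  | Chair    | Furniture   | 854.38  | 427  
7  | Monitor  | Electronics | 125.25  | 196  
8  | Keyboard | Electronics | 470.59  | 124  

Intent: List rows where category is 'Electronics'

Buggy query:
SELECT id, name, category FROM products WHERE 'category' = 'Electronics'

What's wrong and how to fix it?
Bug: 'category' in single quotes is a string literal, not the column; the comparison is literal-vs-literal and never true

Fix: Reference the column as category without single quotes

Corrected query:
SELECT id, name, category FROM products WHERE category = 'Electronics'

Result:
id | name     | category   
---+----------+------------
1  | Router   | Electronics
7  | Monitor  | Electronics
8  | Keyboard | Electronics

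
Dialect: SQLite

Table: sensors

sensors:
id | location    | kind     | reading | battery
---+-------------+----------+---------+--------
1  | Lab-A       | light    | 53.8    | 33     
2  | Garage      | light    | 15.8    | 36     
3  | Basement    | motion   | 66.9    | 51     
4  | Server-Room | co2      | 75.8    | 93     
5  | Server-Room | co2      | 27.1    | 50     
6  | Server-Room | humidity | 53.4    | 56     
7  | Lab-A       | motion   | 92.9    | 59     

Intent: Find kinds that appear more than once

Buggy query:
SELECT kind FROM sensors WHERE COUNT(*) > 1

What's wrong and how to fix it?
Bug: WHERE can't reference COUNT(*); aggregates are computed after WHERE

Fix: GROUP BY kind, then filter groups with HAVING COUNT(*) > 1

Corrected query:
SELECT kind FROM sensors GROUP BY kind HAVING COUNT(*) > 1

Result:
kind  
------
co2   
light 
motion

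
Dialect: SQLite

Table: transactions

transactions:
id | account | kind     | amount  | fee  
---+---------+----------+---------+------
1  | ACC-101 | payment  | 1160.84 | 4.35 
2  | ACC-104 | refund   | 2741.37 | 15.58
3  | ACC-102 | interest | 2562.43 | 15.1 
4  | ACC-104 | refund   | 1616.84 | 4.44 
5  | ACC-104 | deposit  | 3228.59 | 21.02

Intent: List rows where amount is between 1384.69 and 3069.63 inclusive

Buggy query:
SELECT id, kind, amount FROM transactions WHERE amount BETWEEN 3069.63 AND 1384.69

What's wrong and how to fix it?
Bug: The bounds are reversed; BETWEEN a AND b requires a <= b to match anything

Fix: Write BETWEEN 1384.69 AND 3069.63

Corrected query:
SELECT id, kind, amount FROM transactions WHERE amount BETWEEN 1384.69 AND 3069.63

Result:
id | kind     | amount 
---+----------+--------
2  | refund   | 2741.37
3  | interest | 2562.43
4  | refund   | 1616.84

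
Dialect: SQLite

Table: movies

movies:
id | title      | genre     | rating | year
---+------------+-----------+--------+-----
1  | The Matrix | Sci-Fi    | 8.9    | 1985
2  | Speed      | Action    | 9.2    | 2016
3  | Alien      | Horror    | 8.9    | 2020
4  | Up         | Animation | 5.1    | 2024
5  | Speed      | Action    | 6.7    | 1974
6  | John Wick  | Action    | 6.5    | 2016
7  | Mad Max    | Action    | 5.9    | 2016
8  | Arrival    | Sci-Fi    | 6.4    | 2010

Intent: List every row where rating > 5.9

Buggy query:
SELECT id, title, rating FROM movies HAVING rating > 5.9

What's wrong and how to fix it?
Bug: HAVING filters the output of aggregation, but this query has no GROUP BY and no aggregate functions, so SQLite rejects it (HAVING clause on a non-aggregate query); the condition here is per row

Fix: Use WHERE for row-level filtering

Corrected query:
SELECT id, title, rating FROM movies WHERE rating > 5.9

Result:
id | title      | rating
---+------------+-------
1  | The Matrix | 8.9   
2  | Speed      | 9.2   
3  | Alien      | 8.9   
5  | Speed      | 6.7   
6  | John Wick  | 6.5   
8  | Arrival    | 6.4   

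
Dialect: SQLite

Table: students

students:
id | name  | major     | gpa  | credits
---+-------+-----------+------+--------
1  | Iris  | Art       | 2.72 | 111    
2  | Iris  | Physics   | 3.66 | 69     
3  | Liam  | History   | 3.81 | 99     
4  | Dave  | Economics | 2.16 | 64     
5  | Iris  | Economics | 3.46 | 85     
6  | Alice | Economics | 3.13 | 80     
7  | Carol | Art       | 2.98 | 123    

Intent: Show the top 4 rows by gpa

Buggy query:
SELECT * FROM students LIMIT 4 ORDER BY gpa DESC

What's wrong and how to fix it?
Bug: ORDER BY cannot follow LIMIT; LIMIT is the final clause

Fix: Swap the clauses: ORDER BY first, then LIMIT

Corrected query:
SELECT * FROM students ORDER BY gpa DESC LIMIT 4

Result:
id | name  | major     | gpa  | credits
---+-------+-----------+------+--------
3  | Liam  | History   | 3.81 | 99     
2  | Iris  | Physics   | 3.66 | 69     
5  | Iris  | Economics | 3.46 | 85     
6  | Alice | Economics | 3.13 | 80     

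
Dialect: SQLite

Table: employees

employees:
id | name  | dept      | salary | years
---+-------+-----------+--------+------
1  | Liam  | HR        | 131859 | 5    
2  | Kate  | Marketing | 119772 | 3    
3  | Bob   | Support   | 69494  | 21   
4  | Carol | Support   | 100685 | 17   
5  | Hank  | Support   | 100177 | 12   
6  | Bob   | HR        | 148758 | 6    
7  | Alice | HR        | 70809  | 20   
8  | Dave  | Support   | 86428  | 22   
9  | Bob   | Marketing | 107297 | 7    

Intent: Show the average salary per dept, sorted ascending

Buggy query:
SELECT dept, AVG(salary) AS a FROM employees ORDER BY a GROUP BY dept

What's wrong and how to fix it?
Bug: ORDER BY appears before GROUP BY; SQL clause order requires GROUP BY first

Fix: Reorder: SELECT … FROM … GROUP BY … ORDER BY …

Corrected query:
SELECT dept, AVG(salary) AS a FROM employees GROUP BY dept ORDER BY a

Result:
dept      | a       
----------+---------
Support   | 89196   
Marketing | 113534.5
HR        | 117142  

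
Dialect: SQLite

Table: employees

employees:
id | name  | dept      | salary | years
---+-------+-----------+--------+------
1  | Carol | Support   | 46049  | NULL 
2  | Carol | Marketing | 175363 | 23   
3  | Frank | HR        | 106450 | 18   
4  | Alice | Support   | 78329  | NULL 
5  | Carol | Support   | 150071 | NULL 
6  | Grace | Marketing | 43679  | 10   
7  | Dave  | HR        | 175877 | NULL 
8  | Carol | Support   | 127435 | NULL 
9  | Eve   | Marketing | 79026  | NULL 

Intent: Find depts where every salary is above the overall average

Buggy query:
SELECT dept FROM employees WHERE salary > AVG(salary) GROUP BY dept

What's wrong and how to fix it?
Bug: WHERE evaluates per row before aggregation, so AVG() is unavailable

Fix: Use a subquery for AVG and a HAVING MIN(...) filter so the condition holds for every row in the group

Corrected query:
SELECT dept FROM employees GROUP BY dept HAVING MIN(salary) > (SELECT AVG(salary) FROM employees)

Result:
(no rows)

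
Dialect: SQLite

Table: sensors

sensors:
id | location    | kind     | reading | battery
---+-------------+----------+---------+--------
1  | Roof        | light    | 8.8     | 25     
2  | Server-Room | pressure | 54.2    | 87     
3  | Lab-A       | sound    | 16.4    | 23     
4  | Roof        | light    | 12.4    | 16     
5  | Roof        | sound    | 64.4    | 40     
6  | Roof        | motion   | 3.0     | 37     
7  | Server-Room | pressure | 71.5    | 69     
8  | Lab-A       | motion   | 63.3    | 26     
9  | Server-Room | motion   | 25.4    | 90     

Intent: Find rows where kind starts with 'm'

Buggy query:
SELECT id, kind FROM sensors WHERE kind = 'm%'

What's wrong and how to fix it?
Bug: Wildcards only work with LIKE; '=' treats '%' as a literal character

Fix: Replace '=' with LIKE so 'm%' is treated as a pattern

Corrected query:
SELECT id, kind FROM sensors WHERE kind LIKE 'm%'

Result:
id | kind  
---+-------
6  | motion
8  | motion
9  | motion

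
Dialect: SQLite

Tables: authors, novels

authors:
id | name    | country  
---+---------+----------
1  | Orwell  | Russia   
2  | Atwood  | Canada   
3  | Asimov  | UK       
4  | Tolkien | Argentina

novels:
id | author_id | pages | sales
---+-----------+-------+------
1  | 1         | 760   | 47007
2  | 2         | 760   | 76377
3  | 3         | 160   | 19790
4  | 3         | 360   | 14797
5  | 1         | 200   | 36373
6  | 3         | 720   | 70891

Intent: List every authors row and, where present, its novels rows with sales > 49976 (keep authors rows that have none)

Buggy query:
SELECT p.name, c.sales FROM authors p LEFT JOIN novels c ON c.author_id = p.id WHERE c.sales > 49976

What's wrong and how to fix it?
Bug: Filtering c.sales in WHERE discards the NULL rows produced by LEFT JOIN, turning it into an inner join

Fix: Move the right-table condition into the ON clause so unmatched parents are kept

Corrected query:
SELECT p.name, c.sales FROM authors p LEFT JOIN novels c ON c.author_id = p.id AND c.sales > 49976

Result:
name    | sales
--------+------
Orwell  | NULL 
Atwood  | 76377
Asimov  | 70891
Tolkien | NULL 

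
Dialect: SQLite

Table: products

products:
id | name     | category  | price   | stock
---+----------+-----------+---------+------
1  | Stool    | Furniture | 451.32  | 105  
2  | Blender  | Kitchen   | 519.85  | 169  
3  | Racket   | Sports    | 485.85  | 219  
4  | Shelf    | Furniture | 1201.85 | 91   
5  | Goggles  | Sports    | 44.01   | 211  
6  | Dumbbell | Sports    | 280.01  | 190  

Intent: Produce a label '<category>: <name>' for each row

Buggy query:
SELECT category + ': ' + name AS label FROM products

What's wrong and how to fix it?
Bug: SQLite uses || for string concatenation; + coerces text to numbers (yielding 0)

Fix: Replace + with || to concatenate text

Corrected query:
SELECT category || ': ' || name AS label FROM products

Result:
label           
----------------
Furniture: Stool
Kitchen: Blender
Sports: Racket  
Furniture: Shelf
Sports: Goggles 
Sports: Dumbbell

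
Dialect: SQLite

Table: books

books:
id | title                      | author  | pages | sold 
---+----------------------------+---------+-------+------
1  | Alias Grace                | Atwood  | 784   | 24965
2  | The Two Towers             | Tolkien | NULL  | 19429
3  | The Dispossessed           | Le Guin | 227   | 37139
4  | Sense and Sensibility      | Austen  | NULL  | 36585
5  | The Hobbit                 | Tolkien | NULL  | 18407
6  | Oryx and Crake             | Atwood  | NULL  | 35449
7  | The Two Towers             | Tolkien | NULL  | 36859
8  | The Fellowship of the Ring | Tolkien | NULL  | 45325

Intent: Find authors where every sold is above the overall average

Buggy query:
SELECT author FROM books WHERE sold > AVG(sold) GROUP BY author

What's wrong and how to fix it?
Bug: AVG() is an aggregate; it can't sit directly in WHERE

Fix: Use a subquery for AVG and a HAVING MIN(...) filter so the condition holds for every row in the group

Corrected query:
SELECT author FROM books GROUP BY author HAVING MIN(sold) > (SELECT AVG(sold) FROM books)

Result:
author 
-------
Austen 
Le Guin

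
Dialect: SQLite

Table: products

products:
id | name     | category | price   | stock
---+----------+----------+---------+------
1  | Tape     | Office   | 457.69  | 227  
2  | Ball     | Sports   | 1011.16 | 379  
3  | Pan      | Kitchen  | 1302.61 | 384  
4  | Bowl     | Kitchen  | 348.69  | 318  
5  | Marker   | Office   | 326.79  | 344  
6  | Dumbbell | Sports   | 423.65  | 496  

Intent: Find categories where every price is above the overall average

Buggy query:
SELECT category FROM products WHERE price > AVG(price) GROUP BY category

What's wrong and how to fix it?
Bug: WHERE evaluates per row before aggregation, so AVG() is unavailable

Fix: Use a subquery for AVG and a HAVING MIN(...) filter so the condition holds for every row in the group

Corrected query:
SELECT category FROM products GROUP BY category HAVING MIN(price) > (SELECT AVG(price) FROM products)

Result:
(no rows)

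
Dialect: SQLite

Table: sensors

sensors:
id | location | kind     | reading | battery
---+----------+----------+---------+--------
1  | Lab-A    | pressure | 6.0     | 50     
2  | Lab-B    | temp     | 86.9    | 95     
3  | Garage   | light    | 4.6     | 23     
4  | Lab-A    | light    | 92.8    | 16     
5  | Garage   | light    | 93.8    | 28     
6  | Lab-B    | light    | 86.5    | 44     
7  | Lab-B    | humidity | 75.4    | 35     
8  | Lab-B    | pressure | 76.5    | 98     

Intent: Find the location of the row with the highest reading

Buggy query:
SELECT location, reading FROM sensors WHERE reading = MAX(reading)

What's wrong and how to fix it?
Bug: MAX(reading) is an aggregate and cannot be used directly in WHERE

Fix: Use a subquery: WHERE reading = (SELECT MAX(reading) FROM sensors)

Corrected query:
SELECT location, reading FROM sensors WHERE reading = (SELECT MAX(reading) FROM sensors)

Result:
location | reading
---------+--------
Garage   | 93.8   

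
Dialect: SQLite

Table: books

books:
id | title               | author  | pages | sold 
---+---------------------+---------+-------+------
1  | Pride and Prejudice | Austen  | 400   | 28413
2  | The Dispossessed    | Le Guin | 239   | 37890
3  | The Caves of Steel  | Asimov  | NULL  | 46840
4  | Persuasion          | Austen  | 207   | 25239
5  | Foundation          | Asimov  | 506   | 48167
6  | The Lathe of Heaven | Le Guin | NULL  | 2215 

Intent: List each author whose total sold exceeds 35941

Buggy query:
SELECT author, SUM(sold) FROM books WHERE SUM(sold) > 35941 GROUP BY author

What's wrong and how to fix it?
Bug: SUM(sold) is an aggregate, but WHERE filters rows before aggregation

Fix: Move the aggregate condition to a HAVING clause

Corrected query:
SELECT author, SUM(sold) FROM books GROUP BY author HAVING SUM(sold) > 35941

Result:
author  | SUM(sold)
--------+----------
Asimov  | 95007    
Austen  | 53652    
Le Guin | 40105    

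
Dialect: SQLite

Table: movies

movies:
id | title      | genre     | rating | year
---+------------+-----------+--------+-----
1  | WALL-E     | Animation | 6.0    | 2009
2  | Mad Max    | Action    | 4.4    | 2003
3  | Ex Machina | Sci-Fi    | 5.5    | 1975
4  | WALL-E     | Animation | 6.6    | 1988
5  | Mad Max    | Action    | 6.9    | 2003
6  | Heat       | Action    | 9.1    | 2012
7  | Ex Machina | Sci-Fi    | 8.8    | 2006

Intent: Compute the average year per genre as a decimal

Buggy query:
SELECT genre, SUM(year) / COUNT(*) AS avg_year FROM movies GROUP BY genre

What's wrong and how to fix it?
Bug: SUM(year) and COUNT(*) are both integers; the division truncates the fractional part

Fix: Multiply by 1.0 (or CAST to REAL) to force floating-point division

Corrected query:
SELECT genre, SUM(year) * 1.0 / COUNT(*) AS avg_year FROM movies GROUP BY genre

Result:
genre     | avg_year
----------+---------
Action    | 2006    
Animation | 1998.5  
Sci-Fi    | 1990.5  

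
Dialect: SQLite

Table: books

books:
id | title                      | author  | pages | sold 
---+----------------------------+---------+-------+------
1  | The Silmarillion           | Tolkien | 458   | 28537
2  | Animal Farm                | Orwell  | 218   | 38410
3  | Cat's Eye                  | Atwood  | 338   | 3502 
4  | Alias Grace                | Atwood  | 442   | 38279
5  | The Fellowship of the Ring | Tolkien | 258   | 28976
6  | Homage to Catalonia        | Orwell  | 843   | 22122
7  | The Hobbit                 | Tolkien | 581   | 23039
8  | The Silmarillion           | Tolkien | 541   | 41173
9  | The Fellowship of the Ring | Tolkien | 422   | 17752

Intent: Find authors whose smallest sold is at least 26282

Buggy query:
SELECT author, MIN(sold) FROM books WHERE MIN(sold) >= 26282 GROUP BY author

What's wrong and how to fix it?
Bug: Aggregates like MIN are computed per group after WHERE runs

Fix: Replace WHERE with HAVING after the GROUP BY

Corrected query:
SELECT author, MIN(sold) FROM books GROUP BY author HAVING MIN(sold) >= 26282

Result:
(no rows)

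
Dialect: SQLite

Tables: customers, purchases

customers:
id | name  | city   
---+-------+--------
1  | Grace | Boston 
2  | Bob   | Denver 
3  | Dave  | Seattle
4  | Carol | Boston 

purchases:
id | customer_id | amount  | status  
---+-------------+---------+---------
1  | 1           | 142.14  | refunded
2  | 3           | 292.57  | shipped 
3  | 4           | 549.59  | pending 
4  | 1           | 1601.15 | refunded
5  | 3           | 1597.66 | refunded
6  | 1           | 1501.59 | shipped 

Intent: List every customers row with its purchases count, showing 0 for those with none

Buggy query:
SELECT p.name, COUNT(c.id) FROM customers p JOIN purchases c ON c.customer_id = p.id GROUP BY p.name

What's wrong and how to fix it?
Bug: INNER JOIN drops customers rows that have no matching purchases rows

Fix: Use LEFT JOIN so parents without children still appear (COUNT(c.id) gives 0)

Corrected query:
SELECT p.name, COUNT(c.id) FROM customers p LEFT JOIN purchases c ON c.customer_id = p.id GROUP BY p.name

Result:
name  | COUNT(c.id)
------+------------
Bob   | 0          
Carol | 1          
Dave  | 2          
Grace | 3          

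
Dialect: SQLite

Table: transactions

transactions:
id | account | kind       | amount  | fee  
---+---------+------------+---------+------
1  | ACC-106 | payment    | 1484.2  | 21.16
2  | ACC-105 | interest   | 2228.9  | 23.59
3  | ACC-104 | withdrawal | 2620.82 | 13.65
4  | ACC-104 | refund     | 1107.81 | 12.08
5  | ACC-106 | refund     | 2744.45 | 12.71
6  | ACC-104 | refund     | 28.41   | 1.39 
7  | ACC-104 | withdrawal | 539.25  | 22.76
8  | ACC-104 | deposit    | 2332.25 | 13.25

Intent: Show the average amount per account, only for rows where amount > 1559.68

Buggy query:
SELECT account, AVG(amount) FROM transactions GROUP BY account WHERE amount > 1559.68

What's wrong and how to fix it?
Bug: Row-level WHERE must come before GROUP BY in the clause order

Fix: Move the WHERE clause before GROUP BY

Corrected query:
SELECT account, AVG(amount) FROM transactions WHERE amount > 1559.68 GROUP BY account

Result:
account | AVG(amount)
--------+------------
ACC-104 | 2476.535   
ACC-105 | 2228.9     
ACC-106 | 2744.45    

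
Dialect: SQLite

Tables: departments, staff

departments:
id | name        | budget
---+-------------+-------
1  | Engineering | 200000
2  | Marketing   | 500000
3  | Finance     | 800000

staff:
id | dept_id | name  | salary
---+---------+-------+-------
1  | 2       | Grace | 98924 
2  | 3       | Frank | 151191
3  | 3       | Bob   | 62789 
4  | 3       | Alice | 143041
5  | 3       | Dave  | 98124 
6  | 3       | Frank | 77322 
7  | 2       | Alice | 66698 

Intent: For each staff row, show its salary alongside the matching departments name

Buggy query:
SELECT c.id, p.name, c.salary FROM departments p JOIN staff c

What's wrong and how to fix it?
Bug: Missing join condition: each staff row is matched to all departments rows instead of just its own

Fix: Specify the join condition linking the foreign key to the parent id

Corrected query:
SELECT c.id, p.name, c.salary FROM departments p JOIN staff c ON c.dept_id = p.id

Result:
id | name      | salary
---+-----------+-------
1  | Marketing | 98924 
2  | Finance   | 151191
3  | Finance   | 62789 
4  | Finance   | 143041
5  | Finance   | 98124 
6  | Finance   | 77322 
7  | Marketing | 66698 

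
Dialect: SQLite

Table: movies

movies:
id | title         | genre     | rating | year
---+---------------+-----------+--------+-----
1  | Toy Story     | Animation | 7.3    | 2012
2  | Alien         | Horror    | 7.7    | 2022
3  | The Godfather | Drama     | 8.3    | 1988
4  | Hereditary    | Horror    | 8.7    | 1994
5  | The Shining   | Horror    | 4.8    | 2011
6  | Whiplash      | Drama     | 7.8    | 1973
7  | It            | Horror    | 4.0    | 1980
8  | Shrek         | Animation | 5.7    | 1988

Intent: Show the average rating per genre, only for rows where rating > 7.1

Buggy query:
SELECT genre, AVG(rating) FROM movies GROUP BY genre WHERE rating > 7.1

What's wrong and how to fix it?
Bug: Row-level WHERE must come before GROUP BY in the clause order

Fix: Place WHERE between FROM and GROUP BY

Corrected query:
SELECT genre, AVG(rating) FROM movies WHERE rating > 7.1 GROUP BY genre

Result:
genre     | AVG(rating)
----------+------------
Animation | 7.3        
Drama     | 8.05       
Horror    | 8.2        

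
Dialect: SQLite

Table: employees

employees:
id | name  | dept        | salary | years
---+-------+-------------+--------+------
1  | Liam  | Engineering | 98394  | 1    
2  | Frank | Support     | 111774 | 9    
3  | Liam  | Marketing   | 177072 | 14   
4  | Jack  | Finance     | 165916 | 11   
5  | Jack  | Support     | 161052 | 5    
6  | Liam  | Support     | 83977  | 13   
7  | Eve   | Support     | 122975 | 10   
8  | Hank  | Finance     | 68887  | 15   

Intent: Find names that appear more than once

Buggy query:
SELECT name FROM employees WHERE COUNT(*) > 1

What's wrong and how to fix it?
Bug: WHERE can't reference COUNT(*); aggregates are computed after WHERE

Fix: GROUP BY name, then filter groups with HAVING COUNT(*) > 1

Corrected query:
SELECT name FROM employees GROUP BY name HAVING COUNT(*) > 1

Result:
name
----
Jack
Liam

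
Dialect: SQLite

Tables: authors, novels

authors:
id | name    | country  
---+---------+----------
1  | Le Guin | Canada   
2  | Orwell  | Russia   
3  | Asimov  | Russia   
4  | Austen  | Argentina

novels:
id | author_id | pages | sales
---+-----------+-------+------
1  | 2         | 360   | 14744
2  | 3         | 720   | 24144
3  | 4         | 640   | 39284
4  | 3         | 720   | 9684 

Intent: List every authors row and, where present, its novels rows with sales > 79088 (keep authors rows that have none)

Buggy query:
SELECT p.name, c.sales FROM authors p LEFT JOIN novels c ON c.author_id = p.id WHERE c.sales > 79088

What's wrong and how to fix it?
Bug: A WHERE condition on the right-hand table after LEFT JOIN drops unmatched parents

Fix: Move the right-table condition into the ON clause so unmatched parents are kept

Corrected query:
SELECT p.name, c.sales FROM authors p LEFT JOIN novels c ON c.author_id = p.id AND c.sales > 79088

Result:
name    | sales
--------+------
Le Guin | NULL 
Orwell  | NULL 
Asimov  | NULL 
Austen  | NULL 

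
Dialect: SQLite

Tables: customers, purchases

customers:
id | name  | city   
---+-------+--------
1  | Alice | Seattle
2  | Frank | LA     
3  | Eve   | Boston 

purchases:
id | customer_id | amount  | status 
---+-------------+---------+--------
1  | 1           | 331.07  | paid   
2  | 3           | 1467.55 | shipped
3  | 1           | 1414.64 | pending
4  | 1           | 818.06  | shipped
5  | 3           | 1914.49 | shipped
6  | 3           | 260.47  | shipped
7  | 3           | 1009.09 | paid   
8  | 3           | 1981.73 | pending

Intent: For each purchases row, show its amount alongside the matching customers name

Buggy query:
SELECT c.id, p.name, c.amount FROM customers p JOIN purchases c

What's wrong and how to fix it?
Bug: JOIN with no ON clause produces a cartesian product; every purchases row pairs with every customers row

Fix: Add ON c.customer_id = p.id to the JOIN

Corrected query:
SELECT c.id, p.name, c.amount FROM customers p JOIN purchases c ON c.customer_id = p.id

Result:
id | name  | amount 
---+-------+--------
1  | Alice | 331.07 
2  | Eve   | 1467.55
3  | Alice | 1414.64
4  | Alice | 818.06 
5  | Eve   | 1914.49
6  | Eve   | 260.47 
7  | Eve   | 1009.09
8  | Eve   | 1981.73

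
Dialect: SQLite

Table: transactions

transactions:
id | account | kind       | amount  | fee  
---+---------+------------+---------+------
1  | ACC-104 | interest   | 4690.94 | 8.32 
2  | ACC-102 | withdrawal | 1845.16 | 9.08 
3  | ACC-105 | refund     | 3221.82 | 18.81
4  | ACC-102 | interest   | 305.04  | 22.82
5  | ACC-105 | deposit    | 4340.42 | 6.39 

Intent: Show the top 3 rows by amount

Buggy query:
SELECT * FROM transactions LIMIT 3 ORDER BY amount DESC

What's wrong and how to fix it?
Bug: LIMIT must come after ORDER BY

Fix: Swap the clauses: ORDER BY first, then LIMIT

Corrected query:
SELECT * FROM transactions ORDER BY amount DESC LIMIT 3

Result:
id | account | kind     | amount  | fee  
---+---------+----------+---------+------
1  | ACC-104 | interest | 4690.94 | 8.32 
5  | ACC-105 | deposit  | 4340.42 | 6.39 
3  | ACC-105 | refund   | 3221.82 | 18.81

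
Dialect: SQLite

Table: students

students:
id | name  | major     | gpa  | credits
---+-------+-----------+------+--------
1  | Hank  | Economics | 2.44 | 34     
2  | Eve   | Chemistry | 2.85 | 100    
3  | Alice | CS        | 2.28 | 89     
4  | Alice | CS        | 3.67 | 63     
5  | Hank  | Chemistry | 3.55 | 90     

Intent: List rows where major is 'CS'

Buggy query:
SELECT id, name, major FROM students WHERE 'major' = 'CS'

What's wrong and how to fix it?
Bug: Single quotes denote string literals in SQL; the column name is being compared as a constant string

Fix: Remove the quotes around the column name (or use double quotes for an identifier)

Corrected query:
SELECT id, name, major FROM students WHERE major = 'CS'

Result:
id | name  | major
---+-------+------
3  | Alice | CS   
4  | Alice | CS   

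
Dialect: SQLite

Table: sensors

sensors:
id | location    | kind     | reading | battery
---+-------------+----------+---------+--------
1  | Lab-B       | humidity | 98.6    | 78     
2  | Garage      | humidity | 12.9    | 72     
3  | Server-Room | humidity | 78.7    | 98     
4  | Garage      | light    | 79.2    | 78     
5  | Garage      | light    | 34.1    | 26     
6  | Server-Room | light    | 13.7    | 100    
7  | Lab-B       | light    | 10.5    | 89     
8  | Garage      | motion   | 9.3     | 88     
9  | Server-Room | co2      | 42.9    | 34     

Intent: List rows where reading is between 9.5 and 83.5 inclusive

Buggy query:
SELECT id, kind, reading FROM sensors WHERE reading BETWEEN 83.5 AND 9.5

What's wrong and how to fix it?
Bug: The bounds are reversed; BETWEEN a AND b requires a <= b to match anything

Fix: Write BETWEEN 9.5 AND 83.5

Corrected query:
SELECT id, kind, reading FROM sensors WHERE reading BETWEEN 9.5 AND 83.5

Result:
id | kind     | reading
---+----------+--------
2  | humidity | 12.9   
3  | humidity | 78.7   
4  | light    | 79.2   
5  | light    | 34.1   
6  | light    | 13.7   
7  | light    | 10.5   
9  | co2      | 42.9   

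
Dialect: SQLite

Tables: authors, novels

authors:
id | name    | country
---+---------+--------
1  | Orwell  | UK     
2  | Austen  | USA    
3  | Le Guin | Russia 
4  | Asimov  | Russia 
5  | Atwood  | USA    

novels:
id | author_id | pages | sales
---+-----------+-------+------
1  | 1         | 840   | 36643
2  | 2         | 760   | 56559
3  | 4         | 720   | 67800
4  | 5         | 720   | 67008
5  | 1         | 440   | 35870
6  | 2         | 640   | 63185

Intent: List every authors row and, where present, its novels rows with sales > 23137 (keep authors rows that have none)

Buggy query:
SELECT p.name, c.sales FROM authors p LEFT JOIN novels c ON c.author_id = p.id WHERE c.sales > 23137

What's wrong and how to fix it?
Bug: A WHERE condition on the right-hand table after LEFT JOIN drops unmatched parents

Fix: Move the right-table condition into the ON clause so unmatched parents are kept

Corrected query:
SELECT p.name, c.sales FROM authors p LEFT JOIN novels c ON c.author_id = p.id AND c.sales > 23137

Result:
name    | sales
--------+------
Orwell  | 35870
Orwell  | 36643
Austen  | 56559
Austen  | 63185
Le Guin | NULL 
Asimov  | 67800
Atwood  | 67008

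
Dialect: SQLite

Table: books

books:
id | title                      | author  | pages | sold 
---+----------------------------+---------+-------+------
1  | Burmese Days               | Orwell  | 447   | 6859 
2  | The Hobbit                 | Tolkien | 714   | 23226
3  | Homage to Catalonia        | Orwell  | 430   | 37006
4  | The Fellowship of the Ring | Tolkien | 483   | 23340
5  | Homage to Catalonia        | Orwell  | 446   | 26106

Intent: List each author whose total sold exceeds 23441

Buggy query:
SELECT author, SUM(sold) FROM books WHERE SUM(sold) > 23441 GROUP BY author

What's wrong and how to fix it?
Bug: Aggregate functions cannot appear in a WHERE clause

Fix: Use HAVING (which filters groups after aggregation) instead of WHERE

Corrected query:
SELECT author, SUM(sold) FROM books GROUP BY author HAVING SUM(sold) > 23441

Result:
author  | SUM(sold)
--------+----------
Orwell  | 69971    
Tolkien | 46566    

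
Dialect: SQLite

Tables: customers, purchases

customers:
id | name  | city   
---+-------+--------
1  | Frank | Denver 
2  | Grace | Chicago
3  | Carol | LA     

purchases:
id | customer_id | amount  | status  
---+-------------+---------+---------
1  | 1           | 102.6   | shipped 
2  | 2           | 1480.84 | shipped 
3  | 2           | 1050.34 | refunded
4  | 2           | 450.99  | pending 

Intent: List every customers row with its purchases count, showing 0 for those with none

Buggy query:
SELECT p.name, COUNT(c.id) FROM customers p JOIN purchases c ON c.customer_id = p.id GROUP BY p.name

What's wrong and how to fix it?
Bug: An inner join excludes parents with zero children

Fix: Switch to LEFT JOIN to retain unmatched parent rows

Corrected query:
SELECT p.name, COUNT(c.id) FROM customers p LEFT JOIN purchases c ON c.customer_id = p.id GROUP BY p.name

Result:
name  | COUNT(c.id)
------+------------
Carol | 0          
Frank | 1          
Grace | 3          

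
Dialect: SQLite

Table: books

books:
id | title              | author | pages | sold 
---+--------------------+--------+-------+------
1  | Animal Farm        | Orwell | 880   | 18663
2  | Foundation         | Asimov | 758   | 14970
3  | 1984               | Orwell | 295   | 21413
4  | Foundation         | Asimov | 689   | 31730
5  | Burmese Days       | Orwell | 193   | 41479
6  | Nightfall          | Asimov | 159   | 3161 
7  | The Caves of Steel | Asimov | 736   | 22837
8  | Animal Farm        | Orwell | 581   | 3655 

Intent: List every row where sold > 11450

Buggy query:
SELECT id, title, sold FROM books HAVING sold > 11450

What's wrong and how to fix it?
Bug: HAVING filters the output of aggregation, but this query has no GROUP BY and no aggregate functions, so SQLite rejects it (HAVING clause on a non-aggregate query); the condition here is per row

Fix: Use WHERE for row-level filtering

Corrected query:
SELECT id, title, sold FROM books WHERE sold > 11450

Result:
id | title              | sold 
---+--------------------+------
1  | Animal Farm        | 18663
2  | Foundation         | 14970
3  | 1984               | 21413
4  | Foundation         | 31730
5  | Burmese Days       | 41479
7  | The Caves of Steel | 22837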